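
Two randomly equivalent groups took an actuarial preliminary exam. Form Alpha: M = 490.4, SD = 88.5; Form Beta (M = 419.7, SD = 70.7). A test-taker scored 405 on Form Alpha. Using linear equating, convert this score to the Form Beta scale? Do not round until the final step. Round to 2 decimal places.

Linear equating: y = (SD_Y/SD_X)(x − M_X) + M_Y
y = (70.7/88.5)(405 − 490.4) + 419.7
y = 0.798870 × -85.4 + 419.7 = -68.2235 + 419.7 = 351.48

351.48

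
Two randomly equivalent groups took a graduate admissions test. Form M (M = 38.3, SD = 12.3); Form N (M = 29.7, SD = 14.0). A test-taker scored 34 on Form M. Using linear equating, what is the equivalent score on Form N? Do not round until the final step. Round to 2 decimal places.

24.81

Linear equating: y = (SD_Y/SD_X)(x − M_X) + M_Y
y = (14.0/12.3)(34 − 38.3) + 29.7
y = 1.138211 × -4.3 + 29.7 = -4.8943 + 29.7 = 24.81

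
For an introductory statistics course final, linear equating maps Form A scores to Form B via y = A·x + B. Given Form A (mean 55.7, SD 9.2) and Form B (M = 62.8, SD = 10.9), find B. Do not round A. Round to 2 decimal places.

A = SD_Y / SD_X = 10.9 / 9.2 = 1.184783
B = M_Y − A·M_X = 62.8 − 1.184783 × 55.7 = -3.19

-3.19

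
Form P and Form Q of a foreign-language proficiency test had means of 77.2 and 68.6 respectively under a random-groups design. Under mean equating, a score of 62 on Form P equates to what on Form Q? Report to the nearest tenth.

Mean equating: y = x + (M_Y − M_X) = 62 + (68.6 − 77.2) = 53.4

53.4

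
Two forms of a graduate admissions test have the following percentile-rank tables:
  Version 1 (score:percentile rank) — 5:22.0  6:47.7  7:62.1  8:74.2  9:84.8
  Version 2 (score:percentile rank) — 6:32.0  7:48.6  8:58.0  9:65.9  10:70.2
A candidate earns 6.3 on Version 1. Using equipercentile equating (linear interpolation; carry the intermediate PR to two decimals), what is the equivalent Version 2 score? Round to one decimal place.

PR of 6.3 on Version 1: 47.7 + (6.3 − 6)/(7 − 6) × (62.1 − 47.7) = 52.02
On Version 2, PR 52.02 falls between score 7 (PR 48.6) and 8 (PR 58.0).
Interpolate: 7 + (52.02 − 48.6)/(58.0 − 48.6) × (8 − 7) = 7.4

7.4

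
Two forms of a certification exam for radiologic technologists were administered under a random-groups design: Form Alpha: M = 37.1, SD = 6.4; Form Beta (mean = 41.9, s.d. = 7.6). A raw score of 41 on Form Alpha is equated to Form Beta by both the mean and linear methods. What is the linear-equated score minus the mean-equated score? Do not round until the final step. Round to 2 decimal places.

0.73

Mean-equated: 41 + (41.9 − 37.1) = 45.80
Linear-equated: (7.6/6.4)(41 − 37.1) + 41.9 = 46.531
Difference = 46.531 − 45.80 = 0.73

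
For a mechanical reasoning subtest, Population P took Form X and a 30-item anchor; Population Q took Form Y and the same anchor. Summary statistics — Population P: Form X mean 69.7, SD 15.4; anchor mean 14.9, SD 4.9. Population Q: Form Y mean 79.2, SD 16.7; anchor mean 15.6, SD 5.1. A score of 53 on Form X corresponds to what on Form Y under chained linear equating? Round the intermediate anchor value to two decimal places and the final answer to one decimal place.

59.5

Form X → anchor (Population P): v = (4.9/15.4)(53 − 69.7) + 14.9 = 9.59
anchor → Form Y (Population Q): y = (16.7/5.1)(9.59 − 15.6) + 79.2 = 59.5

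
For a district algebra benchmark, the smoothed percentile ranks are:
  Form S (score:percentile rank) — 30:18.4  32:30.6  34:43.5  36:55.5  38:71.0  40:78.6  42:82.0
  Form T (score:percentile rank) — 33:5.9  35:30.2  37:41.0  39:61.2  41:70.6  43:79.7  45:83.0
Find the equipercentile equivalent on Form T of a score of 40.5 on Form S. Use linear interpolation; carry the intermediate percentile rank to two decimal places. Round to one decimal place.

PR of 40.5 on Form S: 78.6 + (40.5 − 40)/(42 − 40) × (82.0 − 78.6) = 79.45
On Form T, PR 79.45 falls between score 41 (PR 70.6) and 43 (PR 79.7).
Interpolate: 41 + (79.45 − 70.6)/(79.7 − 70.6) × (43 − 41) = 42.9

42.9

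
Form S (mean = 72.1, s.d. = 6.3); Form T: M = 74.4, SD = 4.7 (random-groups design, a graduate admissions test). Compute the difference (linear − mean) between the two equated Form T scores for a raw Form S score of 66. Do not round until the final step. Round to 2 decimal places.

Mean-equated: 66 + (74.4 − 72.1) = 68.30
Linear-equated: (4.7/6.3)(66 − 72.1) + 74.4 = 69.849
Difference = 69.849 − 68.30 = 1.55

1.55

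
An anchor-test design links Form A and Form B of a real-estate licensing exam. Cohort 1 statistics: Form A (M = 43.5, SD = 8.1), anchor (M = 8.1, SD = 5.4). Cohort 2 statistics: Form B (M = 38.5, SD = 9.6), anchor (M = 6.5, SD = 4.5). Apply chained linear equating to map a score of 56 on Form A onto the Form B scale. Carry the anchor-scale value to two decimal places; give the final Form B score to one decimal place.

Form A → anchor (Cohort 1): v = (5.4/8.1)(56 − 43.5) + 8.1 = 16.43
anchor → Form B (Cohort 2): y = (9.6/4.5)(16.43 − 6.5) + 38.5 = 59.7

59.7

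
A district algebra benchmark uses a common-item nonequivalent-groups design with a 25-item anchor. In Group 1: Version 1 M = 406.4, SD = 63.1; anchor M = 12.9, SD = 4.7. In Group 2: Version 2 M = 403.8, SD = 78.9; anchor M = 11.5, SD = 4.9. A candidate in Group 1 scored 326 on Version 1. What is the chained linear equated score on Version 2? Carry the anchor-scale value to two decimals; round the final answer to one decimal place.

329.9

Version 1 → anchor (Group 1): v = (4.7/63.1)(326 − 406.4) + 12.9 = 6.91
anchor → Version 2 (Group 2): y = (78.9/4.9)(6.91 − 11.5) + 403.8 = 329.9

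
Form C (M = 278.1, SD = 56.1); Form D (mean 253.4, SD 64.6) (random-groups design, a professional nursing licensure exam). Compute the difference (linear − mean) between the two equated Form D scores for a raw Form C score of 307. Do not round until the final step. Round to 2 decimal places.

4.38

Mean-equated: 307 + (253.4 − 278.1) = 282.30
Linear-equated: (64.6/56.1)(307 − 278.1) + 253.4 = 286.679
Difference = 286.679 − 282.30 = 4.38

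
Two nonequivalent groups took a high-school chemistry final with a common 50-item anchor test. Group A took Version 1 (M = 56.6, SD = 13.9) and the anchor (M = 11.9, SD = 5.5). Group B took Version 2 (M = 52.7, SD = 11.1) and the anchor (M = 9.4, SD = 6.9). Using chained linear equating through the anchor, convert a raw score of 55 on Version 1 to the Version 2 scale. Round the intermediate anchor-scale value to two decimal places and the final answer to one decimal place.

55.7

Version 1 → anchor (Group A): v = (5.5/13.9)(55 − 56.6) + 11.9 = 11.27
anchor → Version 2 (Group B): y = (11.1/6.9)(11.27 − 9.4) + 52.7 = 55.7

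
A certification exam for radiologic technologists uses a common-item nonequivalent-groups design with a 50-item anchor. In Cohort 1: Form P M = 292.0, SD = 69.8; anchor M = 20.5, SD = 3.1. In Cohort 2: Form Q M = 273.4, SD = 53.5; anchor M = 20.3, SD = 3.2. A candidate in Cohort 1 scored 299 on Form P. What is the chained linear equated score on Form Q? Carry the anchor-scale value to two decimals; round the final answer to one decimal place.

Form P → anchor (Cohort 1): v = (3.1/69.8)(299 − 292.0) + 20.5 = 20.81
anchor → Form Q (Cohort 2): y = (53.5/3.2)(20.81 − 20.3) + 273.4 = 281.9

281.9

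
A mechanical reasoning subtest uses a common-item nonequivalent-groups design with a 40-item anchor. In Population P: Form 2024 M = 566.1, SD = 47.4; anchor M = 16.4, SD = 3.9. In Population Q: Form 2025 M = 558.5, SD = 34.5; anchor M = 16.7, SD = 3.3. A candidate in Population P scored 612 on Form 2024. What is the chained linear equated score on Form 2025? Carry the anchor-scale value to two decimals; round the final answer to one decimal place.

Form 2024 → anchor (Population P): v = (3.9/47.4)(612 − 566.1) + 16.4 = 20.18
anchor → Form 2025 (Population Q): y = (34.5/3.3)(20.18 − 16.7) + 558.5 = 594.9

594.9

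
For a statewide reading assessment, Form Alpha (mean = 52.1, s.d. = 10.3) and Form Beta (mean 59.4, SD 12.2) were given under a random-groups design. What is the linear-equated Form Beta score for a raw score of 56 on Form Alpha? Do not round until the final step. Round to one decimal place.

64.0

Linear equating: y = (SD_Y/SD_X)(x − M_X) + M_Y
y = (12.2/10.3)(56 − 52.1) + 59.4
y = 1.184466 × 3.9 + 59.4 = 4.6194 + 59.4 = 64.0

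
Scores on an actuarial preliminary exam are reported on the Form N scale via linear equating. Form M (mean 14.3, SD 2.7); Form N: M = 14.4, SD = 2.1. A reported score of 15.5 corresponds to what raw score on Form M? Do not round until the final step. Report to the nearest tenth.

Invert y = (SD_Y/SD_X)(x − M_X) + M_Y:
x = (SD_X/SD_Y)(y − M_Y) + M_X = (2.7/2.1)(15.5 − 14.4) + 14.3
x = 1.285714 × 1.100 + 14.3 = 15.7

15.7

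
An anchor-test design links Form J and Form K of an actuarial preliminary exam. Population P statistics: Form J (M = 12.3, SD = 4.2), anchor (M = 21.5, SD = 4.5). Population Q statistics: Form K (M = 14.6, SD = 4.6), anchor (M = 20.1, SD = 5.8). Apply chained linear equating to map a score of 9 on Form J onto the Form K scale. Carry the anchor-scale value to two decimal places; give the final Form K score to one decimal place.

Form J → anchor (Population P): v = (4.5/4.2)(9 − 12.3) + 21.5 = 17.96
anchor → Form K (Population Q): y = (4.6/5.8)(17.96 − 20.1) + 14.6 = 12.9

12.9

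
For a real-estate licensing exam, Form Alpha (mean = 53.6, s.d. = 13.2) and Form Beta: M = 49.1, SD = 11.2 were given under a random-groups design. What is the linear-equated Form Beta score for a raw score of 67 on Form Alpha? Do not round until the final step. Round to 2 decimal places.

Linear equating: y = (SD_Y/SD_X)(x − M_X) + M_Y
y = (11.2/13.2)(67 − 53.6) + 49.1
y = 0.848485 × 13.4 + 49.1 = 11.3697 + 49.1 = 60.47

60.47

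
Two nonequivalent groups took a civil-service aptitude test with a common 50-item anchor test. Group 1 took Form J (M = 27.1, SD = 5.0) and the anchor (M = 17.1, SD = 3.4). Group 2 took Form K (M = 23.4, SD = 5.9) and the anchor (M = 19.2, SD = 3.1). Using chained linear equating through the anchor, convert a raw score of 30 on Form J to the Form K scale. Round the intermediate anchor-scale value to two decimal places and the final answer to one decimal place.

Form J → anchor (Group 1): v = (3.4/5.0)(30 − 27.1) + 17.1 = 19.07
anchor → Form K (Group 2): y = (5.9/3.1)(19.07 − 19.2) + 23.4 = 23.2

23.2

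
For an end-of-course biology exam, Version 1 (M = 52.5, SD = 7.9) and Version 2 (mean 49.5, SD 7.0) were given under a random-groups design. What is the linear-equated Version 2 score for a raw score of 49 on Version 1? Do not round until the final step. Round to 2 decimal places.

46.40

Linear equating: y = (SD_Y/SD_X)(x − M_X) + M_Y
y = (7.0/7.9)(49 − 52.5) + 49.5
y = 0.886076 × -3.5 + 49.5 = -3.1013 + 49.5 = 46.40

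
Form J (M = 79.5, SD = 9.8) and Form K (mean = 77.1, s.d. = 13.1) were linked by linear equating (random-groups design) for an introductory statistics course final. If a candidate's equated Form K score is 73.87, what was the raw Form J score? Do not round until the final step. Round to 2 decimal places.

Invert y = (SD_Y/SD_X)(x − M_X) + M_Y:
x = (SD_X/SD_Y)(y − M_Y) + M_X = (9.8/13.1)(73.87 − 77.1) + 79.5
x = 0.748092 × -3.230 + 79.5 = 77.08

77.08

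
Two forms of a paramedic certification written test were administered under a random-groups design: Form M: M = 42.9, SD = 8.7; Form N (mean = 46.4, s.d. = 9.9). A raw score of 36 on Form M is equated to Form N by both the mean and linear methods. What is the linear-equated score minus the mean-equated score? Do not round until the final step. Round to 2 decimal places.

-0.95

Mean-equated: 36 + (46.4 − 42.9) = 39.50
Linear-equated: (9.9/8.7)(36 − 42.9) + 46.4 = 38.548
Difference = 38.548 − 39.50 = -0.95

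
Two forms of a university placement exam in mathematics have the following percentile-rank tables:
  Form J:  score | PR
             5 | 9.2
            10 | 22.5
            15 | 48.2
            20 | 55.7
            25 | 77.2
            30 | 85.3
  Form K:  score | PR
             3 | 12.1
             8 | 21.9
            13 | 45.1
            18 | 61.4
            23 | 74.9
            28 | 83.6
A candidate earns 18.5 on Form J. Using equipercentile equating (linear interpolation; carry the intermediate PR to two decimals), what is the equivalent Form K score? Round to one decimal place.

15.6

PR of 18.5 on Form J: 48.2 + (18.5 − 15)/(20 − 15) × (55.7 − 48.2) = 53.45
On Form K, PR 53.45 falls between score 13 (PR 45.1) and 18 (PR 61.4).
Interpolate: 13 + (53.45 − 45.1)/(61.4 − 45.1) × (18 − 13) = 15.6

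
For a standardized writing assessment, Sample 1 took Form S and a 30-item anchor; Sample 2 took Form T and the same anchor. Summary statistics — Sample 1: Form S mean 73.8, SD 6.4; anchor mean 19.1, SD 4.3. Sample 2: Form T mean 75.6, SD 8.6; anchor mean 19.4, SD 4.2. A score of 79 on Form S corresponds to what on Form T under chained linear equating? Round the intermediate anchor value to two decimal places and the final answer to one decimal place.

82.1

Form S → anchor (Sample 1): v = (4.3/6.4)(79 − 73.8) + 19.1 = 22.59
anchor → Form T (Sample 2): y = (8.6/4.2)(22.59 − 19.4) + 75.6 = 82.1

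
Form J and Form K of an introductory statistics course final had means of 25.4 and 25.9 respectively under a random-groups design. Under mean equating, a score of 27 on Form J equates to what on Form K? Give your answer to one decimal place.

Mean equating: y = x + (M_Y − M_X) = 27 + (25.9 − 25.4) = 27.5

27.5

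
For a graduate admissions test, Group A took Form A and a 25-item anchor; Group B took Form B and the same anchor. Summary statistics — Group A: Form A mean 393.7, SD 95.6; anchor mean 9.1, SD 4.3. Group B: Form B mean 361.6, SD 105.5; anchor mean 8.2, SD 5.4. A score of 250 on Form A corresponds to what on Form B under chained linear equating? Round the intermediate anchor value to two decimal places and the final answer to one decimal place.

Form A → anchor (Group A): v = (4.3/95.6)(250 − 393.7) + 9.1 = 2.64
anchor → Form B (Group B): y = (105.5/5.4)(2.64 − 8.2) + 361.6 = 253.0

253.0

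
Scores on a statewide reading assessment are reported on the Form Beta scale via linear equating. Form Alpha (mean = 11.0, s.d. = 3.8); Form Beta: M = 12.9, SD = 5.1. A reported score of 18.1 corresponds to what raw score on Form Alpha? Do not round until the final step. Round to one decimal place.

Invert y = (SD_Y/SD_X)(x − M_X) + M_Y:
x = (SD_X/SD_Y)(y − M_Y) + M_X = (3.8/5.1)(18.1 − 12.9) + 11.0
x = 0.745098 × 5.200 + 11.0 = 14.9

14.9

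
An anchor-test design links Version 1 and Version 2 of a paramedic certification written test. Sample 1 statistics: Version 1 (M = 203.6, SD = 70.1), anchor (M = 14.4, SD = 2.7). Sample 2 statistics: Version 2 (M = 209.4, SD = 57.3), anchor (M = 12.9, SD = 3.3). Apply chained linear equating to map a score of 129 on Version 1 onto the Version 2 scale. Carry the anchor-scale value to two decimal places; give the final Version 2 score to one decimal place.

Version 1 → anchor (Sample 1): v = (2.7/70.1)(129 − 203.6) + 14.4 = 11.53
anchor → Version 2 (Sample 2): y = (57.3/3.3)(11.53 − 12.9) + 209.4 = 185.6

185.6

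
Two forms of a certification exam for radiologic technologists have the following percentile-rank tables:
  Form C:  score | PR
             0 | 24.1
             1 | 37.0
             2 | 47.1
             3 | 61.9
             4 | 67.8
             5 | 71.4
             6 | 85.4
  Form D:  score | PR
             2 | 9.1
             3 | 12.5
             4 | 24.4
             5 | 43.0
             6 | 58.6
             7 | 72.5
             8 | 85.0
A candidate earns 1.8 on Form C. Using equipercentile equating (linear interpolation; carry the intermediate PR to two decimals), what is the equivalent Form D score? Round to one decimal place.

5.1

PR of 1.8 on Form C: 37.0 + (1.8 − 1)/(2 − 1) × (47.1 − 37.0) = 45.08
On Form D, PR 45.08 falls between score 5 (PR 43.0) and 6 (PR 58.6).
Interpolate: 5 + (45.08 − 43.0)/(58.6 − 43.0) × (6 − 5) = 5.1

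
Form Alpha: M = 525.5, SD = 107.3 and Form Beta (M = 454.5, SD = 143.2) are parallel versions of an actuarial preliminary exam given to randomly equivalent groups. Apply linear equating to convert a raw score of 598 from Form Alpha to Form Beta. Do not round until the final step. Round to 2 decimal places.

551.26

Linear equating: y = (SD_Y/SD_X)(x − M_X) + M_Y
y = (143.2/107.3)(598 − 525.5) + 454.5
y = 1.334576 × 72.5 + 454.5 = 96.7568 + 454.5 = 551.26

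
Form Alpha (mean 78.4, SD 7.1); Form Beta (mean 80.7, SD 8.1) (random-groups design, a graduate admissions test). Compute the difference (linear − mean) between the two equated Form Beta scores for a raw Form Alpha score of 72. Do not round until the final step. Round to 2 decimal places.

-0.90

Mean-equated: 72 + (80.7 − 78.4) = 74.30
Linear-equated: (8.1/7.1)(72 − 78.4) + 80.7 = 73.399
Difference = 73.399 − 74.30 = -0.90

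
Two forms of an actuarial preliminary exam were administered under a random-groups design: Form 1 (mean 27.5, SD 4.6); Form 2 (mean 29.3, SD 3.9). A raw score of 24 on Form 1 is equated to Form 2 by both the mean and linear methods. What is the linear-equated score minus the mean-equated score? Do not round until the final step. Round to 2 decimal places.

Mean-equated: 24 + (29.3 − 27.5) = 25.80
Linear-equated: (3.9/4.6)(24 − 27.5) + 29.3 = 26.333
Difference = 26.333 − 25.80 = 0.53

0.53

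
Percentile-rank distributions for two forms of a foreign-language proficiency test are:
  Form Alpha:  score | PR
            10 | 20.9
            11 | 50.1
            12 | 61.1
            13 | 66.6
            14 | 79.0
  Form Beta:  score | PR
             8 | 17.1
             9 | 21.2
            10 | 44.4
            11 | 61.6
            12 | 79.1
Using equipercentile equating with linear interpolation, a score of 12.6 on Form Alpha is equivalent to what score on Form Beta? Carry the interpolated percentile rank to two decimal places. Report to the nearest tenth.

11.2

PR of 12.6 on Form Alpha: 61.1 + (12.6 − 12)/(13 − 12) × (66.6 − 61.1) = 64.40
On Form Beta, PR 64.40 falls between score 11 (PR 61.6) and 12 (PR 79.1).
Interpolate: 11 + (64.40 − 61.6)/(79.1 − 61.6) × (12 − 11) = 11.2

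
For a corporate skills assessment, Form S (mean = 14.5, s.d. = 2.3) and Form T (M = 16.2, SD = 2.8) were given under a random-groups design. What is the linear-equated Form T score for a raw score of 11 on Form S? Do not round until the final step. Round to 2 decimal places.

11.94

Linear equating: y = (SD_Y/SD_X)(x − M_X) + M_Y
y = (2.8/2.3)(11 − 14.5) + 16.2
y = 1.217391 × -3.5 + 16.2 = -4.2609 + 16.2 = 11.94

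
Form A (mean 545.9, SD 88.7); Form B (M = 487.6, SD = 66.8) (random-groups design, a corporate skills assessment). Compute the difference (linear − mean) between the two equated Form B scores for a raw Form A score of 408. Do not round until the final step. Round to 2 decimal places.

Mean-equated: 408 + (487.6 − 545.9) = 349.70
Linear-equated: (66.8/88.7)(408 − 545.9) + 487.6 = 383.747
Difference = 383.747 − 349.70 = 34.05

34.05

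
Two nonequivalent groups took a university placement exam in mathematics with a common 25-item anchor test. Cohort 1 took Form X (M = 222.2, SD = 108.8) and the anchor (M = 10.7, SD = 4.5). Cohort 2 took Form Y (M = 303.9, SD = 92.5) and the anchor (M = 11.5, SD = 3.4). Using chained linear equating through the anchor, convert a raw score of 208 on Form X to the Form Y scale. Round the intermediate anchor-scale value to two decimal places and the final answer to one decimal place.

Form X → anchor (Cohort 1): v = (4.5/108.8)(208 − 222.2) + 10.7 = 10.11
anchor → Form Y (Cohort 2): y = (92.5/3.4)(10.11 − 11.5) + 303.9 = 266.1

266.1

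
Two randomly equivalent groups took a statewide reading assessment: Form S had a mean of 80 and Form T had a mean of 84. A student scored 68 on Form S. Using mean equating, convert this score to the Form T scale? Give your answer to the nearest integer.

72

Mean equating: y = x + (M_Y − M_X) = 68 + (84 − 80) = 72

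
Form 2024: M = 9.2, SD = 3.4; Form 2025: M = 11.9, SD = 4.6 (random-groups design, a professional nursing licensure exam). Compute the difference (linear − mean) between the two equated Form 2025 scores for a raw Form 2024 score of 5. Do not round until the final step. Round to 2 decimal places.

Mean-equated: 5 + (11.9 − 9.2) = 7.70
Linear-equated: (4.6/3.4)(5 − 9.2) + 11.9 = 6.218
Difference = 6.218 − 7.70 = -1.48

-1.48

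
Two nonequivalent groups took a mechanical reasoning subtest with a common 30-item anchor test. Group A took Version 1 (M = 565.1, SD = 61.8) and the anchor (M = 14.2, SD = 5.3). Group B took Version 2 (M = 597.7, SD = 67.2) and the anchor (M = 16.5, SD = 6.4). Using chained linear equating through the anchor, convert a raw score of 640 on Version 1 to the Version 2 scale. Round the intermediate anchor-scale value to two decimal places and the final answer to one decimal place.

641.0

Version 1 → anchor (Group A): v = (5.3/61.8)(640 − 565.1) + 14.2 = 20.62
anchor → Version 2 (Group B): y = (67.2/6.4)(20.62 − 16.5) + 597.7 = 641.0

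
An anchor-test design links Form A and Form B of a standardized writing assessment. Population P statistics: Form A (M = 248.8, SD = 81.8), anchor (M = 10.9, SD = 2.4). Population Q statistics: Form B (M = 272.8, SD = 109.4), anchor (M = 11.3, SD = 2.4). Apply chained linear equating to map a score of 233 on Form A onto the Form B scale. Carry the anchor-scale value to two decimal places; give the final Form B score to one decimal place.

Form A → anchor (Population P): v = (2.4/81.8)(233 − 248.8) + 10.9 = 10.44
anchor → Form B (Population Q): y = (109.4/2.4)(10.44 − 11.3) + 272.8 = 233.6

233.6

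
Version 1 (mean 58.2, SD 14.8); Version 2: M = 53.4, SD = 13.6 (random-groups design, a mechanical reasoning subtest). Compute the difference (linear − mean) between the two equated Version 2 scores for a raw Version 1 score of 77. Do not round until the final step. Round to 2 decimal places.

-1.52

Mean-equated: 77 + (53.4 − 58.2) = 72.20
Linear-equated: (13.6/14.8)(77 − 58.2) + 53.4 = 70.676
Difference = 70.676 − 72.20 = -1.52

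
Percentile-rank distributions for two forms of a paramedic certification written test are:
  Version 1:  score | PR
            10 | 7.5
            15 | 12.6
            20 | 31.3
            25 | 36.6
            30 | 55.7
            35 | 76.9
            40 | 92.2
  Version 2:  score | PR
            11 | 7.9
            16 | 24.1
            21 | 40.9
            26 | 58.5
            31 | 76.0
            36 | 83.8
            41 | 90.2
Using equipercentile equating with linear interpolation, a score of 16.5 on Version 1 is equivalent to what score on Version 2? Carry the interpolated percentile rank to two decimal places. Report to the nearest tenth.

14.2

PR of 16.5 on Version 1: 12.6 + (16.5 − 15)/(20 − 15) × (31.3 − 12.6) = 18.21
On Version 2, PR 18.21 falls between score 11 (PR 7.9) and 16 (PR 24.1).
Interpolate: 11 + (18.21 − 7.9)/(24.1 − 7.9) × (16 − 11) = 14.2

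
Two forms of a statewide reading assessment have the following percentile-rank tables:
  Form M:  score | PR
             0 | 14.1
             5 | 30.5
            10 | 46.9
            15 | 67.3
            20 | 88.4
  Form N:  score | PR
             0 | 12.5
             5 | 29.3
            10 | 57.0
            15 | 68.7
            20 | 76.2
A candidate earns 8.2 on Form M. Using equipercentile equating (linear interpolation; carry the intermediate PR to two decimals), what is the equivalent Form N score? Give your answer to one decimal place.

PR of 8.2 on Form M: 30.5 + (8.2 − 5)/(10 − 5) × (46.9 − 30.5) = 41.00
On Form N, PR 41.00 falls between score 5 (PR 29.3) and 10 (PR 57.0).
Interpolate: 5 + (41.00 − 29.3)/(57.0 − 29.3) × (10 − 5) = 7.1

7.1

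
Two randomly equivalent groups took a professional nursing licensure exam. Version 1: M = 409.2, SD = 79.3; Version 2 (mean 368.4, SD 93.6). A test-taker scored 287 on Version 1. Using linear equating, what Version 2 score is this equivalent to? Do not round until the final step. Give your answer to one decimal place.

Linear equating: y = (SD_Y/SD_X)(x − M_X) + M_Y
y = (93.6/79.3)(287 − 409.2) + 368.4
y = 1.180328 × -122.2 + 368.4 = -144.2361 + 368.4 = 224.2

224.2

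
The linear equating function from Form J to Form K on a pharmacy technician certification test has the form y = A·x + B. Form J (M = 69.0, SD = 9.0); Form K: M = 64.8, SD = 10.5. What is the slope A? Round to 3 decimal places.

A = SD_Y / SD_X = 10.5 / 9.0 = 1.167

1.167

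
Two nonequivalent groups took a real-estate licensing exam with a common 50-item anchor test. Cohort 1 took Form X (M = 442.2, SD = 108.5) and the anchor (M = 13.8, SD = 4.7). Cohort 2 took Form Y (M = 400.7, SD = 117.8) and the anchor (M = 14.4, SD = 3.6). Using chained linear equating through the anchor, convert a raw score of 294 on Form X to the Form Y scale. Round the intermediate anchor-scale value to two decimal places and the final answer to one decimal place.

Form X → anchor (Cohort 1): v = (4.7/108.5)(294 − 442.2) + 13.8 = 7.38
anchor → Form Y (Cohort 2): y = (117.8/3.6)(7.38 − 14.4) + 400.7 = 171.0

171.0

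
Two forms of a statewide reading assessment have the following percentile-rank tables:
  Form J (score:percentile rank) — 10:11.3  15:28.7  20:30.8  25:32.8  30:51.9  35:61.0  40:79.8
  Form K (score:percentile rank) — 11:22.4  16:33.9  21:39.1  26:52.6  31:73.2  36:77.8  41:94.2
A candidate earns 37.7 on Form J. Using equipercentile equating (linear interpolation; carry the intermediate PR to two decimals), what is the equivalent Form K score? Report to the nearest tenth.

30.5

PR of 37.7 on Form J: 61.0 + (37.7 − 35)/(40 − 35) × (79.8 − 61.0) = 71.15
On Form K, PR 71.15 falls between score 26 (PR 52.6) and 31 (PR 73.2).
Interpolate: 26 + (71.15 − 52.6)/(73.2 − 52.6) × (31 − 26) = 30.5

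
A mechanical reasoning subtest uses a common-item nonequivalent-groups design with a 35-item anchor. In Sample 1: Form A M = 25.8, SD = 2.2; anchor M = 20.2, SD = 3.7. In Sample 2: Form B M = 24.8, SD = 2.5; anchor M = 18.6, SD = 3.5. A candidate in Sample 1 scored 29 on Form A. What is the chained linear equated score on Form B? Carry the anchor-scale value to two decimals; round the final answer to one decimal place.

29.8

Form A → anchor (Sample 1): v = (3.7/2.2)(29 − 25.8) + 20.2 = 25.58
anchor → Form B (Sample 2): y = (2.5/3.5)(25.58 − 18.6) + 24.8 = 29.8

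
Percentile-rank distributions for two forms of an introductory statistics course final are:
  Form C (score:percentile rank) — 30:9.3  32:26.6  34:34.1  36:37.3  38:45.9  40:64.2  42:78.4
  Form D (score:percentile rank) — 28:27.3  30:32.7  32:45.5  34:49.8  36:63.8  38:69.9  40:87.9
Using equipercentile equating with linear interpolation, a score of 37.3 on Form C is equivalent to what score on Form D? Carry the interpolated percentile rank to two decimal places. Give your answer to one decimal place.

PR of 37.3 on Form C: 37.3 + (37.3 − 36)/(38 − 36) × (45.9 − 37.3) = 42.89
On Form D, PR 42.89 falls between score 30 (PR 32.7) and 32 (PR 45.5).
Interpolate: 30 + (42.89 − 32.7)/(45.5 − 32.7) × (32 − 30) = 31.6

31.6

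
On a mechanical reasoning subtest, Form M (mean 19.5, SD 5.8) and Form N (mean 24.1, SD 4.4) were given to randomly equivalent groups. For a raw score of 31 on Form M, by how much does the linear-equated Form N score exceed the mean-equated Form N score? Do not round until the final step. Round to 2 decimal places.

Mean-equated: 31 + (24.1 − 19.5) = 35.60
Linear-equated: (4.4/5.8)(31 − 19.5) + 24.1 = 32.824
Difference = 32.824 − 35.60 = -2.78

-2.78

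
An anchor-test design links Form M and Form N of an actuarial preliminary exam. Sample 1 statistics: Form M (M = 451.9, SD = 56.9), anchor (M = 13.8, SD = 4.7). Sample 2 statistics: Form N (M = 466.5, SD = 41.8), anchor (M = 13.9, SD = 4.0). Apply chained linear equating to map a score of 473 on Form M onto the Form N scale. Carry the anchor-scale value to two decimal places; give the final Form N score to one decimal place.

483.6

Form M → anchor (Sample 1): v = (4.7/56.9)(473 − 451.9) + 13.8 = 15.54
anchor → Form N (Sample 2): y = (41.8/4.0)(15.54 − 13.9) + 466.5 = 483.6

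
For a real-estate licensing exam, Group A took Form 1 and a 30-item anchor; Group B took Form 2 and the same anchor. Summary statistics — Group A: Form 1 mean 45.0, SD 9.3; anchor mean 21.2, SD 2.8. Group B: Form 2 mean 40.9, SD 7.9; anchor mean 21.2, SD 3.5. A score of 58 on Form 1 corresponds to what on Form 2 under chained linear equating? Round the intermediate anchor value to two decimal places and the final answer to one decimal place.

49.7

Form 1 → anchor (Group A): v = (2.8/9.3)(58 − 45.0) + 21.2 = 25.11
anchor → Form 2 (Group B): y = (7.9/3.5)(25.11 − 21.2) + 40.9 = 49.7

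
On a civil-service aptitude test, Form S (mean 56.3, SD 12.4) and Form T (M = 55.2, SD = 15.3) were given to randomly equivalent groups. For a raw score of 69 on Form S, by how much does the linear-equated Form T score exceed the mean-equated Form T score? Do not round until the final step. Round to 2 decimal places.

Mean-equated: 69 + (55.2 − 56.3) = 67.90
Linear-equated: (15.3/12.4)(69 − 56.3) + 55.2 = 70.870
Difference = 70.870 − 67.90 = 2.97

2.97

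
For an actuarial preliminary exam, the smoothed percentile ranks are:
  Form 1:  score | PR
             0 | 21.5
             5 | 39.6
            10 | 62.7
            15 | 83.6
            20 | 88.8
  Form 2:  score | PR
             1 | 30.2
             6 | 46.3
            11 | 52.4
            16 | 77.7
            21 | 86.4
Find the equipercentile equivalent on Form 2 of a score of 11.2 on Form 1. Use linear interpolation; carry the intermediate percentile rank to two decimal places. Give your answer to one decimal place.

14.0

PR of 11.2 on Form 1: 62.7 + (11.2 − 10)/(15 − 10) × (83.6 − 62.7) = 67.72
On Form 2, PR 67.72 falls between score 11 (PR 52.4) and 16 (PR 77.7).
Interpolate: 11 + (67.72 − 52.4)/(77.7 − 52.4) × (16 − 11) = 14.0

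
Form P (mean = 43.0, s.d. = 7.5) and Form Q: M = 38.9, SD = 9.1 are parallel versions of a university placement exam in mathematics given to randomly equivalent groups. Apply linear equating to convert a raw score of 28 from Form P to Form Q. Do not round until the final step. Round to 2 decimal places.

20.70

Linear equating: y = (SD_Y/SD_X)(x − M_X) + M_Y
y = (9.1/7.5)(28 − 43.0) + 38.9
y = 1.213333 × -15.0 + 38.9 = -18.2000 + 38.9 = 20.70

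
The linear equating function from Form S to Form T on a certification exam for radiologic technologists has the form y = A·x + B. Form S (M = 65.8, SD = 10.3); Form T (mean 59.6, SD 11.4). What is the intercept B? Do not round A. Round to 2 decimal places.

-13.23

A = SD_Y / SD_X = 11.4 / 10.3 = 1.106796
B = M_Y − A·M_X = 59.6 − 1.106796 × 65.8 = -13.23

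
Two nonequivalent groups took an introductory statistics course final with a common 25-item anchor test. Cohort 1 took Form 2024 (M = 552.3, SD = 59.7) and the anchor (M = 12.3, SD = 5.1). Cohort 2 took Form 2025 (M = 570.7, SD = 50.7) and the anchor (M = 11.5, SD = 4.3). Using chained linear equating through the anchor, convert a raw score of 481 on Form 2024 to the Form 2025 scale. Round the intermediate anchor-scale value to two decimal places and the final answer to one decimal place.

Form 2024 → anchor (Cohort 1): v = (5.1/59.7)(481 − 552.3) + 12.3 = 6.21
anchor → Form 2025 (Cohort 2): y = (50.7/4.3)(6.21 − 11.5) + 570.7 = 508.3

508.3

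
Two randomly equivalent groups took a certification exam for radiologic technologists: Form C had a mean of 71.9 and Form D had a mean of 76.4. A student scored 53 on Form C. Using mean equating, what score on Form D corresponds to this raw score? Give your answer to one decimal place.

57.5

Mean equating: y = x + (M_Y − M_X) = 53 + (76.4 − 71.9) = 57.5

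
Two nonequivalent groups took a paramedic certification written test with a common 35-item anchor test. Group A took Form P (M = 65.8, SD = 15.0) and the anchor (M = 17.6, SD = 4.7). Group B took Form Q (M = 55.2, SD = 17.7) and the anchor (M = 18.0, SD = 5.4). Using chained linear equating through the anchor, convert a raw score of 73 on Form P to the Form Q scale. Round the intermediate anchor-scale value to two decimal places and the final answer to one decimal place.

Form P → anchor (Group A): v = (4.7/15.0)(73 − 65.8) + 17.6 = 19.86
anchor → Form Q (Group B): y = (17.7/5.4)(19.86 − 18.0) + 55.2 = 61.3

61.3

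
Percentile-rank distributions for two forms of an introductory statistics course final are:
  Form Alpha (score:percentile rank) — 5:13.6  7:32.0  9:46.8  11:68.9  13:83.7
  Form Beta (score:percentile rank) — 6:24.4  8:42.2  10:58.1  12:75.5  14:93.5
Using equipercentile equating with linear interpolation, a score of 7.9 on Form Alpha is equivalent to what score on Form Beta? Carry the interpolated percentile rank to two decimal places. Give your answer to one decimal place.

7.6

PR of 7.9 on Form Alpha: 32.0 + (7.9 − 7)/(9 − 7) × (46.8 − 32.0) = 38.66
On Form Beta, PR 38.66 falls between score 6 (PR 24.4) and 8 (PR 42.2).
Interpolate: 6 + (38.66 − 24.4)/(42.2 − 24.4) × (8 − 6) = 7.6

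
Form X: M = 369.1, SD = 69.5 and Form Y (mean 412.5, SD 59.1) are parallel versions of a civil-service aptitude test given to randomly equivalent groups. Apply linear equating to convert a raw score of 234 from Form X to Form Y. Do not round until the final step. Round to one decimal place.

297.6

Linear equating: y = (SD_Y/SD_X)(x − M_X) + M_Y
y = (59.1/69.5)(234 − 369.1) + 412.5
y = 0.850360 × -135.1 + 412.5 = -114.8836 + 412.5 = 297.6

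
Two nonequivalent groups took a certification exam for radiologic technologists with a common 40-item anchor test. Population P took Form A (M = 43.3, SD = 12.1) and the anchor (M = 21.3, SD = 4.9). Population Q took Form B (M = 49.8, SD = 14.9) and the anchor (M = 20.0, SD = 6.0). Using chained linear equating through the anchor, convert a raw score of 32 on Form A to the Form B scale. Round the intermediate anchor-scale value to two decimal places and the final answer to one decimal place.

Form A → anchor (Population P): v = (4.9/12.1)(32 − 43.3) + 21.3 = 16.72
anchor → Form B (Population Q): y = (14.9/6.0)(16.72 − 20.0) + 49.8 = 41.7

41.7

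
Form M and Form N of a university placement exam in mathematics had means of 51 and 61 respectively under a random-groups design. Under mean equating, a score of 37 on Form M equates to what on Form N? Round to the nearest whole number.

Mean equating: y = x + (M_Y − M_X) = 37 + (61 − 51) = 47

47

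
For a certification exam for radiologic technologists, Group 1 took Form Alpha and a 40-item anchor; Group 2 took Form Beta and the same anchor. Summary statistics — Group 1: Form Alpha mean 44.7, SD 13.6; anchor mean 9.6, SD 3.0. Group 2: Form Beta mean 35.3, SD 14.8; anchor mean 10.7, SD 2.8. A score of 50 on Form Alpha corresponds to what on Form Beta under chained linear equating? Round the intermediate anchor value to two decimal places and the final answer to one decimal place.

Form Alpha → anchor (Group 1): v = (3.0/13.6)(50 − 44.7) + 9.6 = 10.77
anchor → Form Beta (Group 2): y = (14.8/2.8)(10.77 − 10.7) + 35.3 = 35.7

35.7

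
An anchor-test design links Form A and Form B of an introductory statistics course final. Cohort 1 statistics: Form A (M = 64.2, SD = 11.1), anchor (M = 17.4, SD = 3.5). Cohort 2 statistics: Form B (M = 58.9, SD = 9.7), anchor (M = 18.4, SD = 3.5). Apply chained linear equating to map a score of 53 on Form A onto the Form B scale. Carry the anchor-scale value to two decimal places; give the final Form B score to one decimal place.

46.3

Form A → anchor (Cohort 1): v = (3.5/11.1)(53 − 64.2) + 17.4 = 13.87
anchor → Form B (Cohort 2): y = (9.7/3.5)(13.87 − 18.4) + 58.9 = 46.3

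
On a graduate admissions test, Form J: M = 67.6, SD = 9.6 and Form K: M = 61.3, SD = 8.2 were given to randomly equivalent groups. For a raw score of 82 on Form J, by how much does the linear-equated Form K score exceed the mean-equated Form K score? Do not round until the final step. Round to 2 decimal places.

Mean-equated: 82 + (61.3 − 67.6) = 75.70
Linear-equated: (8.2/9.6)(82 − 67.6) + 61.3 = 73.600
Difference = 73.600 − 75.70 = -2.10

-2.10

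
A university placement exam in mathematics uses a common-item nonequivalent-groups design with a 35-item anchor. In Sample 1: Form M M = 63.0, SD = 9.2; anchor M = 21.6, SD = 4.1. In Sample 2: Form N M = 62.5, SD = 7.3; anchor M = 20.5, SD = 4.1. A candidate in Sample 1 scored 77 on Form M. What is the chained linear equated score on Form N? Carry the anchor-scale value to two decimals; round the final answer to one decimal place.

75.6

Form M → anchor (Sample 1): v = (4.1/9.2)(77 − 63.0) + 21.6 = 27.84
anchor → Form N (Sample 2): y = (7.3/4.1)(27.84 − 20.5) + 62.5 = 75.6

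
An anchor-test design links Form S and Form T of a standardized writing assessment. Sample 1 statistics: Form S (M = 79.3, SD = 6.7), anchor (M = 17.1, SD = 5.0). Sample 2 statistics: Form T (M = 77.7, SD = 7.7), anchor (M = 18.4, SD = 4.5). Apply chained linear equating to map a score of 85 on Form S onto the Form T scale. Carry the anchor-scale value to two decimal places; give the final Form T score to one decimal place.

82.7

Form S → anchor (Sample 1): v = (5.0/6.7)(85 − 79.3) + 17.1 = 21.35
anchor → Form T (Sample 2): y = (7.7/4.5)(21.35 − 18.4) + 77.7 = 82.7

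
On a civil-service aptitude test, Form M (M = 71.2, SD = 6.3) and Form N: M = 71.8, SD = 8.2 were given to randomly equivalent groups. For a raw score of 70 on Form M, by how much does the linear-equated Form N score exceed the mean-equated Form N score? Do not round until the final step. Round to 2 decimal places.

Mean-equated: 70 + (71.8 − 71.2) = 70.60
Linear-equated: (8.2/6.3)(70 − 71.2) + 71.8 = 70.238
Difference = 70.238 − 70.60 = -0.36

-0.36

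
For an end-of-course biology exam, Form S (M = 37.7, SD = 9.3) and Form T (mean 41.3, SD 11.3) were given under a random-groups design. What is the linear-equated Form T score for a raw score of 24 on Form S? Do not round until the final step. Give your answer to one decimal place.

24.7

Linear equating: y = (SD_Y/SD_X)(x − M_X) + M_Y
y = (11.3/9.3)(24 − 37.7) + 41.3
y = 1.215054 × -13.7 + 41.3 = -16.6462 + 41.3 = 24.7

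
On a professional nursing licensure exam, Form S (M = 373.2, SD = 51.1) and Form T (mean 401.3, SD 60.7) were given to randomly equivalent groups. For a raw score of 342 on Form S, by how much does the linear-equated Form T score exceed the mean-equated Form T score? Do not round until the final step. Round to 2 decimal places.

-5.86

Mean-equated: 342 + (401.3 − 373.2) = 370.10
Linear-equated: (60.7/51.1)(342 − 373.2) + 401.3 = 364.239
Difference = 364.239 − 370.10 = -5.86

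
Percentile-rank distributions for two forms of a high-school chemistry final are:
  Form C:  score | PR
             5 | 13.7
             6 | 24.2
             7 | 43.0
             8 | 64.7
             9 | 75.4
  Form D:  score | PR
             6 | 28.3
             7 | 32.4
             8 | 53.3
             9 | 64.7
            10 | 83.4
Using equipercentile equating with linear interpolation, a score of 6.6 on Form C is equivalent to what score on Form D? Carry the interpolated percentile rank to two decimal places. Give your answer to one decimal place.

PR of 6.6 on Form C: 24.2 + (6.6 − 6)/(7 − 6) × (43.0 − 24.2) = 35.48
On Form D, PR 35.48 falls between score 7 (PR 32.4) and 8 (PR 53.3).
Interpolate: 7 + (35.48 − 32.4)/(53.3 − 32.4) × (8 − 7) = 7.1

7.1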